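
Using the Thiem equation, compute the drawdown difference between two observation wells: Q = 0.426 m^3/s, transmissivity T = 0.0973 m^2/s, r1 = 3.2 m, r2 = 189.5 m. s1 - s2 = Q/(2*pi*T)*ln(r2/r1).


Thiem equation: s1 - s2 = Q/(2*pi*T) * ln(r2/r1).
ln(r2/r1) = ln(189.5/3.2) = 4.0812.
Q/(2*pi*T) = 0.426 / (2*pi*0.0973) = 0.426 / 0.6114 = 0.6968.
s1 - s2 = 0.6968 * 4.0812 = 2.8439 m.

2.8439


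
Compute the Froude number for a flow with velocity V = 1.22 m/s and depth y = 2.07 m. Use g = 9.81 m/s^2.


The Froude number is defined as Fr = V / sqrt(g*y).
g*y = 9.81 * 2.07 = 20.3067.
sqrt(g*y) = sqrt(20.3067) = 4.5063.
Fr = 1.22 / 4.5063 = 0.2707.

0.2707


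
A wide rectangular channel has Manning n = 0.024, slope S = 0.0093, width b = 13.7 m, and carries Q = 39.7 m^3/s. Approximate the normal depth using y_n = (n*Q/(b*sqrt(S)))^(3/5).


We use the wide-channel approximation y_n = (n*Q/(b*sqrt(S)))^(3/5).
sqrt(S) = sqrt(0.0093) = 0.096437.
Numerator: n*Q = 0.024 * 39.7 = 0.9528.
Denominator: b*sqrt(S) = 13.7 * 0.096437 = 1.321187.
arg = 0.7212.
y_n = 0.7212^(3/5) = 0.8219 m.

0.8219


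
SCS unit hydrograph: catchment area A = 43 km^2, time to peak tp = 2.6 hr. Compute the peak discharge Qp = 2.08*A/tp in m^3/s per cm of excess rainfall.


SCS formula: Qp = 2.08 * A / tp.
Qp = 2.08 * 43 / 2.6
   = 89.44 / 2.6
   = 34.4 m^3/s per cm.

34.4


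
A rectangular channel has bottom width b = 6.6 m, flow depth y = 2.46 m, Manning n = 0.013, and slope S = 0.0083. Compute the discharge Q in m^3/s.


For a rectangular channel, the cross-sectional area A = b * y = 6.6 * 2.46 = 16.24 m^2.
The wetted perimeter P = b + 2y = 6.6 + 2*2.46 = 11.52 m.
Hydraulic radius R = A/P = 16.24/11.52 = 1.4094 m.
Velocity V = (1/n)*R^(2/3)*S^(1/2) = (1/0.013)*1.4094^(2/3)*0.0083^(1/2) = 8.8094 m/s.
Discharge Q = A * V = 16.24 * 8.8094 = 143.03 m^3/s.

143.03


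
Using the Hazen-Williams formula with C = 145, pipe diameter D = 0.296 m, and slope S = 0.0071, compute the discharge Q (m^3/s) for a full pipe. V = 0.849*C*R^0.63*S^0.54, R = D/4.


For a full circular pipe, R = D/4 = 0.296/4 = 0.074 m.
V = 0.849 * 145 * 0.074^0.63 * 0.0071^0.54
  = 0.849 * 145 * 0.193917 * 0.069132
  = 1.6503 m/s.
Pipe area A = pi*D^2/4 = pi*0.296^2/4 = 0.0688 m^2.
Q = A * V = 0.0688 * 1.6503 = 0.1136 m^3/s.

0.1136


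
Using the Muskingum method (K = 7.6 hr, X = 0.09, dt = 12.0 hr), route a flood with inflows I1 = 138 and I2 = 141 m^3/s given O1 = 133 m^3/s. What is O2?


Muskingum coefficients:
denom = 2*K*(1-X) + dt = 2*7.6*(1-0.09) + 12.0 = 25.832.
C0 = (dt - 2*K*X)/denom = (12.0 - 2*7.6*0.09)/25.832 = 0.4116.
C1 = (dt + 2*K*X)/denom = (12.0 + 2*7.6*0.09)/25.832 = 0.5175.
C2 = (2*K*(1-X) - dt)/denom = 0.0709.
O2 = C0*I2 + C1*I1 + C2*O1
   = 0.4116*141 + 0.5175*138 + 0.0709*133
   = 138.88 m^3/s.

138.88


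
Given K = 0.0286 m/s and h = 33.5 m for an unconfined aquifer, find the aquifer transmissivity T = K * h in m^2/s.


Transmissivity is defined as T = K * h.
T = 0.0286 * 33.5
  = 0.9581 m^2/s.

0.9581


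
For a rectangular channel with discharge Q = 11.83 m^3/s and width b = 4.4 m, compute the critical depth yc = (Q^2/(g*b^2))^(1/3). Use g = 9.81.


Using yc = (Q^2 / (g * b^2))^(1/3):
Q^2 = 11.83^2 = 139.95.
g * b^2 = 9.81 * 4.4^2 = 9.81 * 19.36 = 189.92.
Q^2 / (g*b^2) = 139.95 / 189.92 = 0.7369.
yc = 0.7369^(1/3) = 0.9032 m.

0.9032


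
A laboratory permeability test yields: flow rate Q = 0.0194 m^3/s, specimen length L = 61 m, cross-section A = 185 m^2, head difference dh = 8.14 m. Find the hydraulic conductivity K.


From K = Q*L / (A*dh):
Numerator: Q*L = 0.0194 * 61 = 1.1834.
Denominator: A*dh = 185 * 8.14 = 1505.9.
K = 1.1834 / 1505.9 = 0.000786 m/s.

0.000786


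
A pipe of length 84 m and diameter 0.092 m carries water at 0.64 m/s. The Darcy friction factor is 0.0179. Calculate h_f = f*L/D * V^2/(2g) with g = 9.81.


Darcy-Weisbach equation: h_f = f * (L/D) * V^2/(2g).
f * L/D = 0.0179 * 84/0.092 = 16.3435.
V^2/(2g) = 0.64^2 / (2*9.81) = 0.4096 / 19.62 = 0.0209 m.
h_f = 16.3435 * 0.0209 = 0.341 m.

0.341


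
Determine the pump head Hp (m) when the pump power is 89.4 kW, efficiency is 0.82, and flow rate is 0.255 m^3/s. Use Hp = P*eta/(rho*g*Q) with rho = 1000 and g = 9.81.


Pump head formula: Hp = P * eta / (rho * g * Q).
Numerator: P * eta = 89.4 * 1000 * 0.82 = 73308.0 W.
Denominator: rho * g * Q = 1000 * 9.81 * 0.255 = 2501.55.
Hp = 73308.0 / 2501.55 = 29.31 m.

29.31


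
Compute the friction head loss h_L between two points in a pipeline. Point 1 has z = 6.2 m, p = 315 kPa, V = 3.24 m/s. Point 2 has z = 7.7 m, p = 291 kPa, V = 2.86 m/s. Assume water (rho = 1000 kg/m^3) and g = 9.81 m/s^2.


Total head at each section: H = z + p/(rho*g) + V^2/(2g).
H1 = 6.2 + 315*1000/(1000*9.81) + 3.24^2/(2*9.81)
   = 6.2 + 32.11 + 0.535
   = 38.845 m.
H2 = 7.7 + 291*1000/(1000*9.81) + 2.86^2/(2*9.81)
   = 7.7 + 29.664 + 0.4169
   = 37.781 m.
h_L = H1 - H2 = 38.845 - 37.781 = 1.065 m.

1.065


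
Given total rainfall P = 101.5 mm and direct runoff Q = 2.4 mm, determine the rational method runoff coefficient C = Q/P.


The runoff coefficient C = runoff depth / rainfall depth.
C = 2.4 / 101.5
  = 0.0236.

0.0236


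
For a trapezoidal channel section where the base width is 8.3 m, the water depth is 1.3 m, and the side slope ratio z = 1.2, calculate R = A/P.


For a trapezoidal section with side slope z:
A = (b + z*y)*y = (8.3 + 1.2*1.3)*1.3 = 12.818 m^2.
P = b + 2*y*sqrt(1 + z^2) = 8.3 + 2*1.3*sqrt(1 + 1.2^2) = 12.361 m.
R = A/P = 12.818 / 12.361 = 1.0369 m.

1.0369


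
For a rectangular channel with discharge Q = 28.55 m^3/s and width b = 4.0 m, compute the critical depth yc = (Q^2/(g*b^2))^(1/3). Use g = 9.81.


Using yc = (Q^2 / (g * b^2))^(1/3):
Q^2 = 28.55^2 = 815.1.
g * b^2 = 9.81 * 4.0^2 = 9.81 * 16.0 = 156.96.
Q^2 / (g*b^2) = 815.1 / 156.96 = 5.193.
yc = 5.193^(1/3) = 1.7317 m.

1.7317


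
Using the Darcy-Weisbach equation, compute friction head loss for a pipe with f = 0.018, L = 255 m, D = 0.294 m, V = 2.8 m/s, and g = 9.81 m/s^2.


Darcy-Weisbach equation: h_f = f * (L/D) * V^2/(2g).
f * L/D = 0.018 * 255/0.294 = 15.6122.
V^2/(2g) = 2.8^2 / (2*9.81) = 7.84 / 19.62 = 0.3996 m.
h_f = 15.6122 * 0.3996 = 6.239 m.

6.239


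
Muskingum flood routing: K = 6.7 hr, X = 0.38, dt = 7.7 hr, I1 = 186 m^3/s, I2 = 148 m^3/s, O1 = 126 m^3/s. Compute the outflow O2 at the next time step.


Muskingum coefficients:
denom = 2*K*(1-X) + dt = 2*6.7*(1-0.38) + 7.7 = 16.008.
C0 = (dt - 2*K*X)/denom = (7.7 - 2*6.7*0.38)/16.008 = 0.1629.
C1 = (dt + 2*K*X)/denom = (7.7 + 2*6.7*0.38)/16.008 = 0.7991.
C2 = (2*K*(1-X) - dt)/denom = 0.038.
O2 = C0*I2 + C1*I1 + C2*O1
   = 0.1629*148 + 0.7991*186 + 0.038*126
   = 177.53 m^3/s.

177.53


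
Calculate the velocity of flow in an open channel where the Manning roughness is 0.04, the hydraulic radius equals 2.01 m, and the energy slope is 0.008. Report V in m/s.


Manning's equation gives V = (1/n) * R^(2/3) * S^(1/2).
First, compute R^(2/3) = 2.01^(2/3) = 1.5927.
Next, S^(1/2) = 0.008^(1/2) = 0.089443.
Then 1/n = 1/0.04 = 25.0.
V = 25.0 * 1.5927 * 0.089443 = 3.5614 m/s.

3.5614


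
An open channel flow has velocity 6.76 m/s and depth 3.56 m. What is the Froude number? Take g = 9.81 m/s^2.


The Froude number is defined as Fr = V / sqrt(g*y).
g*y = 9.81 * 3.56 = 34.9236.
sqrt(g*y) = sqrt(34.9236) = 5.9096.
Fr = 6.76 / 5.9096 = 1.1439.

1.1439


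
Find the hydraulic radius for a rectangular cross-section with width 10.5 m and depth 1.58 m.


For a rectangular section:
Flow area A = b * y = 10.5 * 1.58 = 16.59 m^2.
Wetted perimeter P = b + 2y = 10.5 + 2*1.58 = 13.66 m.
Hydraulic radius R = A/P = 16.59 / 13.66 = 1.2145 m.

1.2145


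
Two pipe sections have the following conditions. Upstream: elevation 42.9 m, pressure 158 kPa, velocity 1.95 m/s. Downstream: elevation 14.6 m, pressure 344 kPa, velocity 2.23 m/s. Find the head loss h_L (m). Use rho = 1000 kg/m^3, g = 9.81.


Total head at each section: H = z + p/(rho*g) + V^2/(2g).
H1 = 42.9 + 158*1000/(1000*9.81) + 1.95^2/(2*9.81)
   = 42.9 + 16.106 + 0.1938
   = 59.2 m.
H2 = 14.6 + 344*1000/(1000*9.81) + 2.23^2/(2*9.81)
   = 14.6 + 35.066 + 0.2535
   = 49.92 m.
h_L = H1 - H2 = 59.2 - 49.92 = 9.28 m.

9.28


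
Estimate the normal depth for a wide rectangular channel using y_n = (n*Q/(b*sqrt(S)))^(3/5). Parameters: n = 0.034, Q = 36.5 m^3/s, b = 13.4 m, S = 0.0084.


We use the wide-channel approximation y_n = (n*Q/(b*sqrt(S)))^(3/5).
sqrt(S) = sqrt(0.0084) = 0.091652.
Numerator: n*Q = 0.034 * 36.5 = 1.241.
Denominator: b*sqrt(S) = 13.4 * 0.091652 = 1.228137.
arg = 1.0105.
y_n = 1.0105^(3/5) = 1.0063 m.

1.0063


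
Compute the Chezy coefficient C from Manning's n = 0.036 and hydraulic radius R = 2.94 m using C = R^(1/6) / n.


The Chezy coefficient relates to Manning's n through C = R^(1/6) / n.
R^(1/6) = 2.94^(1/6) = 1.1969.
C = 1.1969 / 0.036 = 33.25 m^(1/2)/s.

33.25


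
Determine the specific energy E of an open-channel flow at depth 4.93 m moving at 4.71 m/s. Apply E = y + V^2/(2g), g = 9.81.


Specific energy E = y + V^2/(2g).
Velocity head = V^2/(2g) = 4.71^2 / (2*9.81) = 22.1841 / 19.62 = 1.1307 m.
E = 4.93 + 1.1307 = 6.0607 m.

6.0607


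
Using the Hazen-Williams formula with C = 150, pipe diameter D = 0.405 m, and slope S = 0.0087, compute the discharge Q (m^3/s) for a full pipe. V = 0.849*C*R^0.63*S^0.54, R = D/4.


For a full circular pipe, R = D/4 = 0.405/4 = 0.1013 m.
V = 0.849 * 150 * 0.1013^0.63 * 0.0087^0.54
  = 0.849 * 150 * 0.236265 * 0.077151
  = 2.3213 m/s.
Pipe area A = pi*D^2/4 = pi*0.405^2/4 = 0.1288 m^2.
Q = A * V = 0.1288 * 2.3213 = 0.299 m^3/s.

0.299


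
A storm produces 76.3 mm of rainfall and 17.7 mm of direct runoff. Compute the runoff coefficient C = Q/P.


The runoff coefficient C = runoff depth / rainfall depth.
C = 17.7 / 76.3
  = 0.232.

0.232


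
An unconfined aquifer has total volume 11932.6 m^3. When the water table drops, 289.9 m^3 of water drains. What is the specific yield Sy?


Specific yield Sy = Volume drained / Total volume.
Sy = 289.9 / 11932.6
   = 0.0243.

0.0243


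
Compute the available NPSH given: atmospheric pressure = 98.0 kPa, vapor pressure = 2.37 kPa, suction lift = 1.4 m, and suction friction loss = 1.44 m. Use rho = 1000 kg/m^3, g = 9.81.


NPSHa = p_atm/(rho*g) - z_s - hf_s - p_vap/(rho*g).
p_atm/(rho*g) = 98.0*1000 / (1000*9.81) = 9.99 m.
p_vap/(rho*g) = 2.37*1000 / (1000*9.81) = 0.242 m.
NPSHa = 9.99 - 1.4 - 1.44 - 0.242
      = 6.91 m.

6.91


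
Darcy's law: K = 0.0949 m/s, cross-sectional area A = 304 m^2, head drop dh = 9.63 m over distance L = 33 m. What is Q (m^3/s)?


Darcy's law: Q = K * A * i, where i = dh/L.
Hydraulic gradient i = 9.63 / 33 = 0.291818.
Q = 0.0949 * 304 * 0.291818
  = 8.4188 m^3/s.

8.4188


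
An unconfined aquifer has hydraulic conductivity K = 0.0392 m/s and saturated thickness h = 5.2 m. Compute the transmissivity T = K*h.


Transmissivity is defined as T = K * h.
T = 0.0392 * 5.2
  = 0.2038 m^2/s.

0.2038


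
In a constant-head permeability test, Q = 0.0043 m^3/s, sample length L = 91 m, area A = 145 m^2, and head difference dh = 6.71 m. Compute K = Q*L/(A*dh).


From K = Q*L / (A*dh):
Numerator: Q*L = 0.0043 * 91 = 0.3913.
Denominator: A*dh = 145 * 6.71 = 972.95.
K = 0.3913 / 972.95 = 0.000402 m/s.

0.000402


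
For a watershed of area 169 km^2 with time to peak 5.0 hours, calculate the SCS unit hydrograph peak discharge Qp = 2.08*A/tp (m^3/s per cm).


SCS formula: Qp = 2.08 * A / tp.
Qp = 2.08 * 169 / 5.0
   = 351.52 / 5.0
   = 70.3 m^3/s per cm.

70.3


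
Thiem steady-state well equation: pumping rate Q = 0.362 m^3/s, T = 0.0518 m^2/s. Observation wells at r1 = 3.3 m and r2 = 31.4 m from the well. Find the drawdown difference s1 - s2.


Thiem equation: s1 - s2 = Q/(2*pi*T) * ln(r2/r1).
ln(r2/r1) = ln(31.4/3.3) = 2.2529.
Q/(2*pi*T) = 0.362 / (2*pi*0.0518) = 0.362 / 0.3255 = 1.1122.
s1 - s2 = 1.1122 * 2.2529 = 2.5058 m.

2.5058


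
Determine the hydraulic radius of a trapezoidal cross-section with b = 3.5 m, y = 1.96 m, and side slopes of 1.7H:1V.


For a trapezoidal section with side slope z:
A = (b + z*y)*y = (3.5 + 1.7*1.96)*1.96 = 13.391 m^2.
P = b + 2*y*sqrt(1 + z^2) = 3.5 + 2*1.96*sqrt(1 + 1.7^2) = 11.231 m.
R = A/P = 13.391 / 11.231 = 1.1923 m.

1.1923


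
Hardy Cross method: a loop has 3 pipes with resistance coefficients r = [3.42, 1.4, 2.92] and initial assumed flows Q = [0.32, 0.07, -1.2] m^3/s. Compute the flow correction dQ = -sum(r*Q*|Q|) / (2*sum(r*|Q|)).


Numerator terms (r*Q*|Q|): 3.42*0.32*|0.32| = 0.3502; 1.4*0.07*|0.07| = 0.0069; 2.92*-1.2*|-1.2| = -4.2048.
Sum of numerator = -3.8477.
Denominator terms (r*|Q|): 3.42*|0.32| = 1.0944; 1.4*|0.07| = 0.098; 2.92*|-1.2| = 3.504.
2 * sum of denominator = 2 * 4.6964 = 9.3928.
dQ = --3.8477 / 9.3928 = 0.4096 m^3/s.

0.4096


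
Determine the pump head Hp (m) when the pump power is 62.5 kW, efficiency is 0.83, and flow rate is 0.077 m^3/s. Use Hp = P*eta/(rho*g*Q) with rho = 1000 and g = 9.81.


Pump head formula: Hp = P * eta / (rho * g * Q).
Numerator: P * eta = 62.5 * 1000 * 0.83 = 51875.0 W.
Denominator: rho * g * Q = 1000 * 9.81 * 0.077 = 755.37.
Hp = 51875.0 / 755.37 = 68.67 m.

68.67


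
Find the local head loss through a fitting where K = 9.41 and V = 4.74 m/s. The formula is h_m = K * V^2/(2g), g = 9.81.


Minor loss formula: h_m = K * V^2/(2g).
V^2 = 4.74^2 = 22.4676.
V^2/(2g) = 22.4676 / 19.62 = 1.1451 m.
h_m = 9.41 * 1.1451 = 10.7757 m.

10.7757


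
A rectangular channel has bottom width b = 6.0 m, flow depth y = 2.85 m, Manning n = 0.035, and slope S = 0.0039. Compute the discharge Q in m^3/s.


For a rectangular channel, the cross-sectional area A = b * y = 6.0 * 2.85 = 17.1 m^2.
The wetted perimeter P = b + 2y = 6.0 + 2*2.85 = 11.7 m.
Hydraulic radius R = A/P = 17.1/11.7 = 1.4615 m.
Velocity V = (1/n)*R^(2/3)*S^(1/2) = (1/0.035)*1.4615^(2/3)*0.0039^(1/2) = 2.2979 m/s.
Discharge Q = A * V = 17.1 * 2.2979 = 39.295 m^3/s.

39.295


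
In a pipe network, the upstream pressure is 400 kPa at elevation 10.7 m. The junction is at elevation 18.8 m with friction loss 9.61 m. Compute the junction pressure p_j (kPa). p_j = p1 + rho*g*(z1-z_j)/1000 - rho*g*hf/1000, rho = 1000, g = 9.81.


Junction pressure: p_j = p1 + rho*g*(z1 - z_j)/1000 - rho*g*hf/1000.
Elevation term = 1000*9.81*(10.7 - 18.8)/1000 = -79.461 kPa.
Friction term = 1000*9.81*9.61/1000 = 94.274 kPa.
p_j = 400 + -79.461 - 94.274 = 226.26 kPa.

226.26


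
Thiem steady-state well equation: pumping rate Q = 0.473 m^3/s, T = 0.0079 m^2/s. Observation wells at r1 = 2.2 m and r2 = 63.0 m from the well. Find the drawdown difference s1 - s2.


Thiem equation: s1 - s2 = Q/(2*pi*T) * ln(r2/r1).
ln(r2/r1) = ln(63.0/2.2) = 3.3547.
Q/(2*pi*T) = 0.473 / (2*pi*0.0079) = 0.473 / 0.0496 = 9.5292.
s1 - s2 = 9.5292 * 3.3547 = 31.9672 m.

31.9672


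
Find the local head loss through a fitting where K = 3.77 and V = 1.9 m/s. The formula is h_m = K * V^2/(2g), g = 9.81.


Minor loss formula: h_m = K * V^2/(2g).
V^2 = 1.9^2 = 3.61.
V^2/(2g) = 3.61 / 19.62 = 0.184 m.
h_m = 3.77 * 0.184 = 0.6937 m.

0.6937


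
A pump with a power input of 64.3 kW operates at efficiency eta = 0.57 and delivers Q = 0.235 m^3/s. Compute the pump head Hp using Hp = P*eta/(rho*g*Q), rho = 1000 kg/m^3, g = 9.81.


Pump head formula: Hp = P * eta / (rho * g * Q).
Numerator: P * eta = 64.3 * 1000 * 0.57 = 36651.0 W.
Denominator: rho * g * Q = 1000 * 9.81 * 0.235 = 2305.35.
Hp = 36651.0 / 2305.35 = 15.9 m.

15.9


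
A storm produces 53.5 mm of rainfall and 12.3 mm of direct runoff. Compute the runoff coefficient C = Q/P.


The runoff coefficient C = runoff depth / rainfall depth.
C = 12.3 / 53.5
  = 0.2299.

0.2299


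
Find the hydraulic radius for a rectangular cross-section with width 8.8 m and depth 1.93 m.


For a rectangular section:
Flow area A = b * y = 8.8 * 1.93 = 16.98 m^2.
Wetted perimeter P = b + 2y = 8.8 + 2*1.93 = 12.66 m.
Hydraulic radius R = A/P = 16.98 / 12.66 = 1.3415 m.

1.3415


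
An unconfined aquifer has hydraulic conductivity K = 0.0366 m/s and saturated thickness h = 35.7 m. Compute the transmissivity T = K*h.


Transmissivity is defined as T = K * h.
T = 0.0366 * 35.7
  = 1.3066 m^2/s.

1.3066


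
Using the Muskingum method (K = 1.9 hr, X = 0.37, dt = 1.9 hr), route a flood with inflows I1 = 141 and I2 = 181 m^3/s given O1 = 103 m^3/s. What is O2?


Muskingum coefficients:
denom = 2*K*(1-X) + dt = 2*1.9*(1-0.37) + 1.9 = 4.294.
C0 = (dt - 2*K*X)/denom = (1.9 - 2*1.9*0.37)/4.294 = 0.115.
C1 = (dt + 2*K*X)/denom = (1.9 + 2*1.9*0.37)/4.294 = 0.7699.
C2 = (2*K*(1-X) - dt)/denom = 0.115.
O2 = C0*I2 + C1*I1 + C2*O1
   = 0.115*181 + 0.7699*141 + 0.115*103
   = 141.23 m^3/s.

141.23


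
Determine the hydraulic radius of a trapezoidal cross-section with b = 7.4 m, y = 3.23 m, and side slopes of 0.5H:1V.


For a trapezoidal section with side slope z:
A = (b + z*y)*y = (7.4 + 0.5*3.23)*3.23 = 29.118 m^2.
P = b + 2*y*sqrt(1 + z^2) = 7.4 + 2*3.23*sqrt(1 + 0.5^2) = 14.622 m.
R = A/P = 29.118 / 14.622 = 1.9913 m.

1.9913


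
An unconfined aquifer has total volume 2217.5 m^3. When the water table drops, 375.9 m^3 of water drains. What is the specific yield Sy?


Specific yield Sy = Volume drained / Total volume.
Sy = 375.9 / 2217.5
   = 0.1695.

0.1695


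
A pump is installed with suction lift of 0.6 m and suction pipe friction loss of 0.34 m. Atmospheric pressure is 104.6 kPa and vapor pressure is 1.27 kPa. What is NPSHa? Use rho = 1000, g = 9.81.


NPSHa = p_atm/(rho*g) - z_s - hf_s - p_vap/(rho*g).
p_atm/(rho*g) = 104.6*1000 / (1000*9.81) = 10.663 m.
p_vap/(rho*g) = 1.27*1000 / (1000*9.81) = 0.129 m.
NPSHa = 10.663 - 0.6 - 0.34 - 0.129
      = 9.59 m.

9.59


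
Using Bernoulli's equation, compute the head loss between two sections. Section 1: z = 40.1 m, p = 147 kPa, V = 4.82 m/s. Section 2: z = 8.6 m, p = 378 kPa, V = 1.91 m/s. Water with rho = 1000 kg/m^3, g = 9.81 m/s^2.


Total head at each section: H = z + p/(rho*g) + V^2/(2g).
H1 = 40.1 + 147*1000/(1000*9.81) + 4.82^2/(2*9.81)
   = 40.1 + 14.985 + 1.1841
   = 56.269 m.
H2 = 8.6 + 378*1000/(1000*9.81) + 1.91^2/(2*9.81)
   = 8.6 + 38.532 + 0.1859
   = 47.318 m.
h_L = H1 - H2 = 56.269 - 47.318 = 8.951 m.

8.951


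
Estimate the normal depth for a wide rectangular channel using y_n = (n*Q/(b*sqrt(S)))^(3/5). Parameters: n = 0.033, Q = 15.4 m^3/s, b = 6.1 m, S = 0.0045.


We use the wide-channel approximation y_n = (n*Q/(b*sqrt(S)))^(3/5).
sqrt(S) = sqrt(0.0045) = 0.067082.
Numerator: n*Q = 0.033 * 15.4 = 0.5082.
Denominator: b*sqrt(S) = 6.1 * 0.067082 = 0.4092.
arg = 1.2419.
y_n = 1.2419^(3/5) = 1.1388 m.

1.1388


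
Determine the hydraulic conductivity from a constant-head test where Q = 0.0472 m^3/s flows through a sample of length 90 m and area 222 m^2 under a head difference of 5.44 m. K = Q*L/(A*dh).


From K = Q*L / (A*dh):
Numerator: Q*L = 0.0472 * 90 = 4.248.
Denominator: A*dh = 222 * 5.44 = 1207.68.
K = 4.248 / 1207.68 = 0.003517 m/s.

0.003517


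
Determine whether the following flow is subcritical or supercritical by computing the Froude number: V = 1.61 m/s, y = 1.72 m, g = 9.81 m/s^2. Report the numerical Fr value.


The Froude number is defined as Fr = V / sqrt(g*y).
g*y = 9.81 * 1.72 = 16.8732.
sqrt(g*y) = sqrt(16.8732) = 4.1077.
Fr = 1.61 / 4.1077 = 0.3919.
Since Fr < 1, the flow is subcritical.

0.3919


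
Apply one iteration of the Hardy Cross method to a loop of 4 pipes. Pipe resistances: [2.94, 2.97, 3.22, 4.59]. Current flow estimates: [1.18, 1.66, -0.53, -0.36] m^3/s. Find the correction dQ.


Numerator terms (r*Q*|Q|): 2.94*1.18*|1.18| = 4.0937; 2.97*1.66*|1.66| = 8.1841; 3.22*-0.53*|-0.53| = -0.9045; 4.59*-0.36*|-0.36| = -0.5949.
Sum of numerator = 10.7784.
Denominator terms (r*|Q|): 2.94*|1.18| = 3.4692; 2.97*|1.66| = 4.9302; 3.22*|-0.53| = 1.7066; 4.59*|-0.36| = 1.6524.
2 * sum of denominator = 2 * 11.7584 = 23.5168.
dQ = -10.7784 / 23.5168 = -0.4583 m^3/s.

-0.4583


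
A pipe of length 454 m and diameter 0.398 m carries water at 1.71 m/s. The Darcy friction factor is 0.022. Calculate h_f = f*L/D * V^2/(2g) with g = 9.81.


Darcy-Weisbach equation: h_f = f * (L/D) * V^2/(2g).
f * L/D = 0.022 * 454/0.398 = 25.0955.
V^2/(2g) = 1.71^2 / (2*9.81) = 2.9241 / 19.62 = 0.149 m.
h_f = 25.0955 * 0.149 = 3.74 m.

3.74


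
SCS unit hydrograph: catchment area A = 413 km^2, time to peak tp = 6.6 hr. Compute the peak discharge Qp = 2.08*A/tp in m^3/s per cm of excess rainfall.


SCS formula: Qp = 2.08 * A / tp.
Qp = 2.08 * 413 / 6.6
   = 859.04 / 6.6
   = 130.16 m^3/s per cm.

130.16


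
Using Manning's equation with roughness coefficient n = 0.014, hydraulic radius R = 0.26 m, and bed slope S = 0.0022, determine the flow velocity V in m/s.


Manning's equation gives V = (1/n) * R^(2/3) * S^(1/2).
First, compute R^(2/3) = 0.26^(2/3) = 0.4074.
Next, S^(1/2) = 0.0022^(1/2) = 0.046904.
Then 1/n = 1/0.014 = 71.43.
V = 71.43 * 0.4074 * 0.046904 = 1.3648 m/s.

1.3648


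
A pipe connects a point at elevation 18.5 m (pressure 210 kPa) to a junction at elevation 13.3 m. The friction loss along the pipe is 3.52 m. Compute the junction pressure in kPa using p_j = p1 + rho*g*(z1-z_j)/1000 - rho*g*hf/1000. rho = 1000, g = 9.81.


Junction pressure: p_j = p1 + rho*g*(z1 - z_j)/1000 - rho*g*hf/1000.
Elevation term = 1000*9.81*(18.5 - 13.3)/1000 = 51.012 kPa.
Friction term = 1000*9.81*3.52/1000 = 34.531 kPa.
p_j = 210 + 51.012 - 34.531 = 226.48 kPa.

226.48


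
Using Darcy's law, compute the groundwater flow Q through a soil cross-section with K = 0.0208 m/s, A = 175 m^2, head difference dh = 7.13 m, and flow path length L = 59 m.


Darcy's law: Q = K * A * i, where i = dh/L.
Hydraulic gradient i = 7.13 / 59 = 0.120847.
Q = 0.0208 * 175 * 0.120847
  = 0.4399 m^3/s.

0.4399


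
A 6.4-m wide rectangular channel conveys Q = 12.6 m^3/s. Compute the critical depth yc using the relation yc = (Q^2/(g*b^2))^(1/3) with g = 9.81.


Using yc = (Q^2 / (g * b^2))^(1/3):
Q^2 = 12.6^2 = 158.76.
g * b^2 = 9.81 * 6.4^2 = 9.81 * 40.96 = 401.82.
Q^2 / (g*b^2) = 158.76 / 401.82 = 0.3951.
yc = 0.3951^(1/3) = 0.7338 m.

0.7338


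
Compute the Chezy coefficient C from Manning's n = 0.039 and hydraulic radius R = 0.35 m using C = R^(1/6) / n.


The Chezy coefficient relates to Manning's n through C = R^(1/6) / n.
R^(1/6) = 0.35^(1/6) = 0.839482.
C = 0.839482 / 0.039 = 21.53 m^(1/2)/s.

21.53


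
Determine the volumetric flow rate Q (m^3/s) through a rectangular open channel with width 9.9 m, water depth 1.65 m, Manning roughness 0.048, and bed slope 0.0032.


For a rectangular channel, the cross-sectional area A = b * y = 9.9 * 1.65 = 16.34 m^2.
The wetted perimeter P = b + 2y = 9.9 + 2*1.65 = 13.2 m.
Hydraulic radius R = A/P = 16.34/13.2 = 1.2375 m.
Velocity V = (1/n)*R^(2/3)*S^(1/2) = (1/0.048)*1.2375^(2/3)*0.0032^(1/2) = 1.3584 m/s.
Discharge Q = A * V = 16.34 * 1.3584 = 22.19 m^3/s.

22.19


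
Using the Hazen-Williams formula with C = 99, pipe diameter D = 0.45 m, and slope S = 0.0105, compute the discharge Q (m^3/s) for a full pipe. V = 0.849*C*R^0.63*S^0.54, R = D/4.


For a full circular pipe, R = D/4 = 0.45/4 = 0.1125 m.
V = 0.849 * 99 * 0.1125^0.63 * 0.0105^0.54
  = 0.849 * 99 * 0.252479 * 0.085397
  = 1.8122 m/s.
Pipe area A = pi*D^2/4 = pi*0.45^2/4 = 0.159 m^2.
Q = A * V = 0.159 * 1.8122 = 0.2882 m^3/s.

0.2882


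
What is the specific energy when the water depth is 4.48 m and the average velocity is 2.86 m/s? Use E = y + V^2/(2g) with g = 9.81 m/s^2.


Specific energy E = y + V^2/(2g).
Velocity head = V^2/(2g) = 2.86^2 / (2*9.81) = 8.1796 / 19.62 = 0.4169 m.
E = 4.48 + 0.4169 = 4.8969 m.

4.8969


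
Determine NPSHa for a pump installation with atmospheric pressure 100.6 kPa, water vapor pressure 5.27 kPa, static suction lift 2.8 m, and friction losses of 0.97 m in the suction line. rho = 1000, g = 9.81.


NPSHa = p_atm/(rho*g) - z_s - hf_s - p_vap/(rho*g).
p_atm/(rho*g) = 100.6*1000 / (1000*9.81) = 10.255 m.
p_vap/(rho*g) = 5.27*1000 / (1000*9.81) = 0.537 m.
NPSHa = 10.255 - 2.8 - 0.97 - 0.537
      = 5.95 m.

5.95


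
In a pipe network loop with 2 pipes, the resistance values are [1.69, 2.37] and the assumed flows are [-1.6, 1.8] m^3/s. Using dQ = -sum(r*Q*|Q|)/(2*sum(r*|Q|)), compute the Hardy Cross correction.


Numerator terms (r*Q*|Q|): 1.69*-1.6*|-1.6| = -4.3264; 2.37*1.8*|1.8| = 7.6788.
Sum of numerator = 3.3524.
Denominator terms (r*|Q|): 1.69*|-1.6| = 2.704; 2.37*|1.8| = 4.266.
2 * sum of denominator = 2 * 6.97 = 13.94.
dQ = -3.3524 / 13.94 = -0.2405 m^3/s.

-0.2405


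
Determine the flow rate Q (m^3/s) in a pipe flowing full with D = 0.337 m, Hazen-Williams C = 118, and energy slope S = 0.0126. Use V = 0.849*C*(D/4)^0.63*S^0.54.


For a full circular pipe, R = D/4 = 0.337/4 = 0.0843 m.
V = 0.849 * 118 * 0.0843^0.63 * 0.0126^0.54
  = 0.849 * 118 * 0.210431 * 0.094232
  = 1.9865 m/s.
Pipe area A = pi*D^2/4 = pi*0.337^2/4 = 0.0892 m^2.
Q = A * V = 0.0892 * 1.9865 = 0.1772 m^3/s.

0.1772


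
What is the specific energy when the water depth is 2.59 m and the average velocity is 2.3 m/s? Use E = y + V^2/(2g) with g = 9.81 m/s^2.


Specific energy E = y + V^2/(2g).
Velocity head = V^2/(2g) = 2.3^2 / (2*9.81) = 5.29 / 19.62 = 0.2696 m.
E = 2.59 + 0.2696 = 2.8596 m.

2.8596


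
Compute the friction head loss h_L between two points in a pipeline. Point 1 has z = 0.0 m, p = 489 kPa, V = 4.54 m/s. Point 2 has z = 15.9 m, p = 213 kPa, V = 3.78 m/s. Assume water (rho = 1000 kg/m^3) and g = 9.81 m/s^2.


Total head at each section: H = z + p/(rho*g) + V^2/(2g).
H1 = 0.0 + 489*1000/(1000*9.81) + 4.54^2/(2*9.81)
   = 0.0 + 49.847 + 1.0505
   = 50.898 m.
H2 = 15.9 + 213*1000/(1000*9.81) + 3.78^2/(2*9.81)
   = 15.9 + 21.713 + 0.7283
   = 38.341 m.
h_L = H1 - H2 = 50.898 - 38.341 = 12.557 m.

12.557


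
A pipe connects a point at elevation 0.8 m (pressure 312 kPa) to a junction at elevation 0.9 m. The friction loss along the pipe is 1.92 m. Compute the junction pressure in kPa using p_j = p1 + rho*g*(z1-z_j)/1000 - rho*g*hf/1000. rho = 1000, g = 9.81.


Junction pressure: p_j = p1 + rho*g*(z1 - z_j)/1000 - rho*g*hf/1000.
Elevation term = 1000*9.81*(0.8 - 0.9)/1000 = -0.981 kPa.
Friction term = 1000*9.81*1.92/1000 = 18.835 kPa.
p_j = 312 + -0.981 - 18.835 = 292.18 kPa.

292.18


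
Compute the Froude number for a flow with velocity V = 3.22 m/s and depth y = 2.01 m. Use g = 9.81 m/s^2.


The Froude number is defined as Fr = V / sqrt(g*y).
g*y = 9.81 * 2.01 = 19.7181.
sqrt(g*y) = sqrt(19.7181) = 4.4405.
Fr = 3.22 / 4.4405 = 0.7251.

0.7251


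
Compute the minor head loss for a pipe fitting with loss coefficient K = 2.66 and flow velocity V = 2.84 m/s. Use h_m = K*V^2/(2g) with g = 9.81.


Minor loss formula: h_m = K * V^2/(2g).
V^2 = 2.84^2 = 8.0656.
V^2/(2g) = 8.0656 / 19.62 = 0.4111 m.
h_m = 2.66 * 0.4111 = 1.0935 m.

1.0935


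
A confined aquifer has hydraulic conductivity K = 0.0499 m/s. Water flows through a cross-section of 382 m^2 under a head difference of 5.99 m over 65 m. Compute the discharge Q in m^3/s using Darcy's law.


Darcy's law: Q = K * A * i, where i = dh/L.
Hydraulic gradient i = 5.99 / 65 = 0.092154.
Q = 0.0499 * 382 * 0.092154
  = 1.7566 m^3/s.

1.7566


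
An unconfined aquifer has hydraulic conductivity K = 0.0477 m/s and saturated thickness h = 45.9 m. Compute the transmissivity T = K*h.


Transmissivity is defined as T = K * h.
T = 0.0477 * 45.9
  = 2.1894 m^2/s.

2.1894


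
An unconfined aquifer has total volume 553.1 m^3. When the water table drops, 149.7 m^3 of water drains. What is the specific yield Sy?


Specific yield Sy = Volume drained / Total volume.
Sy = 149.7 / 553.1
   = 0.2707.

0.2707


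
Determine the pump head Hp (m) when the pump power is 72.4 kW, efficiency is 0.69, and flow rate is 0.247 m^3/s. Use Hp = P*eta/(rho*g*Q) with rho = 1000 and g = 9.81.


Pump head formula: Hp = P * eta / (rho * g * Q).
Numerator: P * eta = 72.4 * 1000 * 0.69 = 49956.0 W.
Denominator: rho * g * Q = 1000 * 9.81 * 0.247 = 2423.07.
Hp = 49956.0 / 2423.07 = 20.62 m.

20.62


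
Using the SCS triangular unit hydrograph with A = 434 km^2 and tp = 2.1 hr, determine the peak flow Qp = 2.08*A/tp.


SCS formula: Qp = 2.08 * A / tp.
Qp = 2.08 * 434 / 2.1
   = 902.72 / 2.1
   = 429.87 m^3/s per cm.

429.87


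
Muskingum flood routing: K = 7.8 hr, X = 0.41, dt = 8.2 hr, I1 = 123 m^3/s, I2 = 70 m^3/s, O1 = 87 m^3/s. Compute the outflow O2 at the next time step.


Muskingum coefficients:
denom = 2*K*(1-X) + dt = 2*7.8*(1-0.41) + 8.2 = 17.404.
C0 = (dt - 2*K*X)/denom = (8.2 - 2*7.8*0.41)/17.404 = 0.1037.
C1 = (dt + 2*K*X)/denom = (8.2 + 2*7.8*0.41)/17.404 = 0.8387.
C2 = (2*K*(1-X) - dt)/denom = 0.0577.
O2 = C0*I2 + C1*I1 + C2*O1
   = 0.1037*70 + 0.8387*123 + 0.0577*87
   = 115.43 m^3/s.

115.43


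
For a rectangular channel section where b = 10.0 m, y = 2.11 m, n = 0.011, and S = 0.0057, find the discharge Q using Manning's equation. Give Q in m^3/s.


For a rectangular channel, the cross-sectional area A = b * y = 10.0 * 2.11 = 21.1 m^2.
The wetted perimeter P = b + 2y = 10.0 + 2*2.11 = 14.22 m.
Hydraulic radius R = A/P = 21.1/14.22 = 1.4838 m.
Velocity V = (1/n)*R^(2/3)*S^(1/2) = (1/0.011)*1.4838^(2/3)*0.0057^(1/2) = 8.9289 m/s.
Discharge Q = A * V = 21.1 * 8.9289 = 188.401 m^3/s.

188.401


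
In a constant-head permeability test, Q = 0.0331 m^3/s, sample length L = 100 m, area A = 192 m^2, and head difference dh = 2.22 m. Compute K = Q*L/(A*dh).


From K = Q*L / (A*dh):
Numerator: Q*L = 0.0331 * 100 = 3.31.
Denominator: A*dh = 192 * 2.22 = 426.24.
K = 3.31 / 426.24 = 0.007766 m/s.

0.007766


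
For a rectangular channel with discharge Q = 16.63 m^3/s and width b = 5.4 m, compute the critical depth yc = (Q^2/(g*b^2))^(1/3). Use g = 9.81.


Using yc = (Q^2 / (g * b^2))^(1/3):
Q^2 = 16.63^2 = 276.56.
g * b^2 = 9.81 * 5.4^2 = 9.81 * 29.16 = 286.06.
Q^2 / (g*b^2) = 276.56 / 286.06 = 0.9668.
yc = 0.9668^(1/3) = 0.9888 m.

0.9888


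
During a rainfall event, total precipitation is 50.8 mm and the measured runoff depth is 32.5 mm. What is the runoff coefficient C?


The runoff coefficient C = runoff depth / rainfall depth.
C = 32.5 / 50.8
  = 0.6398.

0.6398


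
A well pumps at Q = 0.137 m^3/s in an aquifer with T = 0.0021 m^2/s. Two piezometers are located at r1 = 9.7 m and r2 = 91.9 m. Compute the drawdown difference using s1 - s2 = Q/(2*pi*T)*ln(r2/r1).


Thiem equation: s1 - s2 = Q/(2*pi*T) * ln(r2/r1).
ln(r2/r1) = ln(91.9/9.7) = 2.2486.
Q/(2*pi*T) = 0.137 / (2*pi*0.0021) = 0.137 / 0.0132 = 10.383.
s1 - s2 = 10.383 * 2.2486 = 23.3469 m.

23.3469


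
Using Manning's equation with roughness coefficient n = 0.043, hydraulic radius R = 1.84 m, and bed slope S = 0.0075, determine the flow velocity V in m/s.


Manning's equation gives V = (1/n) * R^(2/3) * S^(1/2).
First, compute R^(2/3) = 1.84^(2/3) = 1.5016.
Next, S^(1/2) = 0.0075^(1/2) = 0.086603.
Then 1/n = 1/0.043 = 23.26.
V = 23.26 * 1.5016 * 0.086603 = 3.0242 m/s.

3.0242


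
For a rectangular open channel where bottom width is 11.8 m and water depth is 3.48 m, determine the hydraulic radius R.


For a rectangular section:
Flow area A = b * y = 11.8 * 3.48 = 41.06 m^2.
Wetted perimeter P = b + 2y = 11.8 + 2*3.48 = 18.76 m.
Hydraulic radius R = A/P = 41.06 / 18.76 = 2.1889 m.

2.1889


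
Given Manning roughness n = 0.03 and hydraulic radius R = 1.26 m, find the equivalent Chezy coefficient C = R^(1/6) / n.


The Chezy coefficient relates to Manning's n through C = R^(1/6) / n.
R^(1/6) = 1.26^(1/6) = 1.03927.
C = 1.03927 / 0.03 = 34.64 m^(1/2)/s.

34.64


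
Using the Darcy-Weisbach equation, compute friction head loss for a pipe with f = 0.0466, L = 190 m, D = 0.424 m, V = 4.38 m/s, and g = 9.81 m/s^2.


Darcy-Weisbach equation: h_f = f * (L/D) * V^2/(2g).
f * L/D = 0.0466 * 190/0.424 = 20.8821.
V^2/(2g) = 4.38^2 / (2*9.81) = 19.1844 / 19.62 = 0.9778 m.
h_f = 20.8821 * 0.9778 = 20.418 m.

20.418


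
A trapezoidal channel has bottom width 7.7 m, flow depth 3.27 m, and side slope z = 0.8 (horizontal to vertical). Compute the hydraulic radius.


For a trapezoidal section with side slope z:
A = (b + z*y)*y = (7.7 + 0.8*3.27)*3.27 = 33.733 m^2.
P = b + 2*y*sqrt(1 + z^2) = 7.7 + 2*3.27*sqrt(1 + 0.8^2) = 16.075 m.
R = A/P = 33.733 / 16.075 = 2.0985 m.

2.0985


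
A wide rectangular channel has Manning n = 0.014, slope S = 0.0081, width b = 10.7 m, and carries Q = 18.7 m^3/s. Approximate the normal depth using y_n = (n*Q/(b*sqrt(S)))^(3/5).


We use the wide-channel approximation y_n = (n*Q/(b*sqrt(S)))^(3/5).
sqrt(S) = sqrt(0.0081) = 0.09.
Numerator: n*Q = 0.014 * 18.7 = 0.2618.
Denominator: b*sqrt(S) = 10.7 * 0.09 = 0.963.
arg = 0.2719.
y_n = 0.2719^(3/5) = 0.4577 m.

0.4577


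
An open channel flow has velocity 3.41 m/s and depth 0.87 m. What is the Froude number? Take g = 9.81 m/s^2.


The Froude number is defined as Fr = V / sqrt(g*y).
g*y = 9.81 * 0.87 = 8.5347.
sqrt(g*y) = sqrt(8.5347) = 2.9214.
Fr = 3.41 / 2.9214 = 1.1672.

1.1672


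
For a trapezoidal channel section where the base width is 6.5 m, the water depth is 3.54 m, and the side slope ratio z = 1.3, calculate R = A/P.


For a trapezoidal section with side slope z:
A = (b + z*y)*y = (6.5 + 1.3*3.54)*3.54 = 39.301 m^2.
P = b + 2*y*sqrt(1 + z^2) = 6.5 + 2*3.54*sqrt(1 + 1.3^2) = 18.112 m.
R = A/P = 39.301 / 18.112 = 2.1699 m.

2.1699


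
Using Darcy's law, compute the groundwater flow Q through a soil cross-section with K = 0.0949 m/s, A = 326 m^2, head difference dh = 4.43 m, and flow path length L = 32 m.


Darcy's law: Q = K * A * i, where i = dh/L.
Hydraulic gradient i = 4.43 / 32 = 0.138437.
Q = 0.0949 * 326 * 0.138437
  = 4.2829 m^3/s.

4.2829


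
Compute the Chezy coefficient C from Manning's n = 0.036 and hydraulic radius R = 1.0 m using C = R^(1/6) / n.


The Chezy coefficient relates to Manning's n through C = R^(1/6) / n.
R^(1/6) = 1.0^(1/6) = 1.0.
C = 1.0 / 0.036 = 27.78 m^(1/2)/s.

27.78


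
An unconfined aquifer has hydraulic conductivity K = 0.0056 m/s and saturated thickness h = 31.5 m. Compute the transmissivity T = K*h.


Transmissivity is defined as T = K * h.
T = 0.0056 * 31.5
  = 0.1764 m^2/s.

0.1764


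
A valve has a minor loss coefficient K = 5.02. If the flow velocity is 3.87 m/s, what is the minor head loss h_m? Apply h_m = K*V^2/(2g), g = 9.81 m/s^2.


Minor loss formula: h_m = K * V^2/(2g).
V^2 = 3.87^2 = 14.9769.
V^2/(2g) = 14.9769 / 19.62 = 0.7633 m.
h_m = 5.02 * 0.7633 = 3.832 m.

3.832


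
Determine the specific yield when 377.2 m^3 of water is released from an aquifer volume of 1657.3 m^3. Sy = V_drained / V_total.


Specific yield Sy = Volume drained / Total volume.
Sy = 377.2 / 1657.3
   = 0.2276.

0.2276


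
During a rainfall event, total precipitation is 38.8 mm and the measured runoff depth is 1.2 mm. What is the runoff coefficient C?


The runoff coefficient C = runoff depth / rainfall depth.
C = 1.2 / 38.8
  = 0.0309.

0.0309


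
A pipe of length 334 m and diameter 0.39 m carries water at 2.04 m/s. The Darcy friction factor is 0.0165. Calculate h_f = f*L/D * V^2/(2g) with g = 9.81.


Darcy-Weisbach equation: h_f = f * (L/D) * V^2/(2g).
f * L/D = 0.0165 * 334/0.39 = 14.1308.
V^2/(2g) = 2.04^2 / (2*9.81) = 4.1616 / 19.62 = 0.2121 m.
h_f = 14.1308 * 0.2121 = 2.997 m.

2.997


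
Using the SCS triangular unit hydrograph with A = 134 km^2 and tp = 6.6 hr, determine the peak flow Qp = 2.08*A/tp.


SCS formula: Qp = 2.08 * A / tp.
Qp = 2.08 * 134 / 6.6
   = 278.72 / 6.6
   = 42.23 m^3/s per cm.

42.23


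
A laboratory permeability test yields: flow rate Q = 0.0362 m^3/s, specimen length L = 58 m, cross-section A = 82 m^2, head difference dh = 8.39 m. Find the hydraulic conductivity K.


From K = Q*L / (A*dh):
Numerator: Q*L = 0.0362 * 58 = 2.0996.
Denominator: A*dh = 82 * 8.39 = 687.98.
K = 2.0996 / 687.98 = 0.003052 m/s.

0.003052


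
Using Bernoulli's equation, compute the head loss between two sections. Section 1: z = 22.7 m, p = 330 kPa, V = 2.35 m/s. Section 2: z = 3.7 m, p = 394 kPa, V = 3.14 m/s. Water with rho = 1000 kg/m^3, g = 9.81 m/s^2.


Total head at each section: H = z + p/(rho*g) + V^2/(2g).
H1 = 22.7 + 330*1000/(1000*9.81) + 2.35^2/(2*9.81)
   = 22.7 + 33.639 + 0.2815
   = 56.621 m.
H2 = 3.7 + 394*1000/(1000*9.81) + 3.14^2/(2*9.81)
   = 3.7 + 40.163 + 0.5025
   = 44.366 m.
h_L = H1 - H2 = 56.621 - 44.366 = 12.255 m.

12.255


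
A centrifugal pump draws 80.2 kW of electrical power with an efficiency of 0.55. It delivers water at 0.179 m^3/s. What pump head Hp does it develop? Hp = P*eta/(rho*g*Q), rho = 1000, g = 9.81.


Pump head formula: Hp = P * eta / (rho * g * Q).
Numerator: P * eta = 80.2 * 1000 * 0.55 = 44110.0 W.
Denominator: rho * g * Q = 1000 * 9.81 * 0.179 = 1755.99.
Hp = 44110.0 / 1755.99 = 25.12 m.

25.12


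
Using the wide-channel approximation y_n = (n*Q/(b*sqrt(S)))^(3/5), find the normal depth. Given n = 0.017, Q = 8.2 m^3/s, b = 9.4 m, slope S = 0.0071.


We use the wide-channel approximation y_n = (n*Q/(b*sqrt(S)))^(3/5).
sqrt(S) = sqrt(0.0071) = 0.084261.
Numerator: n*Q = 0.017 * 8.2 = 0.1394.
Denominator: b*sqrt(S) = 9.4 * 0.084261 = 0.792053.
arg = 0.176.
y_n = 0.176^(3/5) = 0.3526 m.

0.3526


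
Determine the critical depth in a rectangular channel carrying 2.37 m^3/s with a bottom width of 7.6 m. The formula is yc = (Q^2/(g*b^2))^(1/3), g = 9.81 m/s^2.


Using yc = (Q^2 / (g * b^2))^(1/3):
Q^2 = 2.37^2 = 5.62.
g * b^2 = 9.81 * 7.6^2 = 9.81 * 57.76 = 566.63.
Q^2 / (g*b^2) = 5.62 / 566.63 = 0.0099.
yc = 0.0099^(1/3) = 0.2148 m.

0.2148


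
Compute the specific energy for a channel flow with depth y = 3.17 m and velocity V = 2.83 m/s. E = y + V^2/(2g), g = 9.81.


Specific energy E = y + V^2/(2g).
Velocity head = V^2/(2g) = 2.83^2 / (2*9.81) = 8.0089 / 19.62 = 0.4082 m.
E = 3.17 + 0.4082 = 3.5782 m.

3.5782


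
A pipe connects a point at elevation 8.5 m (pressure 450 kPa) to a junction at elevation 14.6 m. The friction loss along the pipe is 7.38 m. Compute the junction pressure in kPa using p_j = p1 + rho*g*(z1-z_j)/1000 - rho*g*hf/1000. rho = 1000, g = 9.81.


Junction pressure: p_j = p1 + rho*g*(z1 - z_j)/1000 - rho*g*hf/1000.
Elevation term = 1000*9.81*(8.5 - 14.6)/1000 = -59.841 kPa.
Friction term = 1000*9.81*7.38/1000 = 72.398 kPa.
p_j = 450 + -59.841 - 72.398 = 317.76 kPa.

317.76


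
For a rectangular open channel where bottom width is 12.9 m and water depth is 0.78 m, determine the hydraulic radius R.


For a rectangular section:
Flow area A = b * y = 12.9 * 0.78 = 10.06 m^2.
Wetted perimeter P = b + 2y = 12.9 + 2*0.78 = 14.46 m.
Hydraulic radius R = A/P = 10.06 / 14.46 = 0.6959 m.

0.6959


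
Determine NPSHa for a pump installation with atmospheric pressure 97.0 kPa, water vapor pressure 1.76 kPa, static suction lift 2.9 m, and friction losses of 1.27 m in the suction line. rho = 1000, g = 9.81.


NPSHa = p_atm/(rho*g) - z_s - hf_s - p_vap/(rho*g).
p_atm/(rho*g) = 97.0*1000 / (1000*9.81) = 9.888 m.
p_vap/(rho*g) = 1.76*1000 / (1000*9.81) = 0.179 m.
NPSHa = 9.888 - 2.9 - 1.27 - 0.179
      = 5.54 m.

5.54


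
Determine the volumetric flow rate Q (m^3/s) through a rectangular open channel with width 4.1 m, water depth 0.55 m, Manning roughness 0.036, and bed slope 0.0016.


For a rectangular channel, the cross-sectional area A = b * y = 4.1 * 0.55 = 2.25 m^2.
The wetted perimeter P = b + 2y = 4.1 + 2*0.55 = 5.2 m.
Hydraulic radius R = A/P = 2.25/5.2 = 0.4337 m.
Velocity V = (1/n)*R^(2/3)*S^(1/2) = (1/0.036)*0.4337^(2/3)*0.0016^(1/2) = 0.6366 m/s.
Discharge Q = A * V = 2.25 * 0.6366 = 1.435 m^3/s.

1.435


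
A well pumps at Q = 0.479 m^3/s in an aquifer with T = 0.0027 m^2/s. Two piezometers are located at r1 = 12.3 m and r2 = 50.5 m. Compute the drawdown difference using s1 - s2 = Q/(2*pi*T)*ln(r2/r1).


Thiem equation: s1 - s2 = Q/(2*pi*T) * ln(r2/r1).
ln(r2/r1) = ln(50.5/12.3) = 1.4124.
Q/(2*pi*T) = 0.479 / (2*pi*0.0027) = 0.479 / 0.017 = 28.2353.
s1 - s2 = 28.2353 * 1.4124 = 39.8788 m.

39.8788
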